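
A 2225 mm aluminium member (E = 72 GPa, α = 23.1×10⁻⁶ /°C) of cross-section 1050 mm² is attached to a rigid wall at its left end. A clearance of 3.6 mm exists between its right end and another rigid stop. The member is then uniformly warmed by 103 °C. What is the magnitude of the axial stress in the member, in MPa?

σ ≈ 54.8 MPa (compressive)

If the wall were absent the member would grow by αΔT L = 23.1×10⁻⁶ × 103 × 2225 = 5.294 mm.
The gap closes (δ_free > 3.6 mm) and the wall then resists a further 5.294 − 3.6 = 1.694 mm of expansion.
Compatibility: PL/(AE) = 1.694 mm, so σ = P/A = E × (1.694/2225) = 54.82 MPa.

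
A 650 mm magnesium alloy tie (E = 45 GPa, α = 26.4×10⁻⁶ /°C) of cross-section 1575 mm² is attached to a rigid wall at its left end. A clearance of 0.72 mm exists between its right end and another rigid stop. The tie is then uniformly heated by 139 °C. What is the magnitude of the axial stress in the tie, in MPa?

Unrestrained expansion: δ_free = αΔT L = 26.4×10⁻⁶ × 139 × 650 = 2.385 mm.
This exceeds the 0.72 mm gap, so the wall pushes back. The portion of expansion that must be recovered elastically is δ_free − gap = 2.385 − 0.72 = 1.665 mm.
Compatibility: PL/(AE) = 1.665 mm, so σ = P/A = E × (1.665/650) = 115.3 MPa.

σ ≈ 115 MPa (compressive)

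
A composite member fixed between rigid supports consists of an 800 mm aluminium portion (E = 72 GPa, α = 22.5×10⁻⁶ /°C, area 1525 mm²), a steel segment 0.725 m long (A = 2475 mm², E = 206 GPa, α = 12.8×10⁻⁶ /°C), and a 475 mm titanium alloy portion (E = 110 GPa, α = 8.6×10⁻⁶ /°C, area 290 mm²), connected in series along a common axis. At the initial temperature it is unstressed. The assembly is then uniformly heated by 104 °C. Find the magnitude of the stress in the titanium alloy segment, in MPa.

σ ≈ 477 MPa (compressive)

With the walls removed the bar would change length by δ_free = Σ αᵢΔT Lᵢ = 22.5×10⁻⁶×104×800 + 12.8×10⁻⁶×104×725 + 8.6×10⁻⁶×104×475 = 3.262 mm.
Since the ends are fixed, an axial force P builds up, equal in every segment, with P · Σ Lᵢ/(AᵢEᵢ) = δ_free.
The series flexibility is Σ Lᵢ/(AᵢEᵢ) = 800/(1525×72×10³) + 725/(2475×206×10³) + 475/(290×110×10³) = 2.36×10⁻⁵ mm/N.
P = 3.262 / 2.36×10⁻⁵ = 138200 N = 138.2 kN, compressive.
σ_{titanium alloy} = P / A = 138200 / 290 = 476.7 MPa.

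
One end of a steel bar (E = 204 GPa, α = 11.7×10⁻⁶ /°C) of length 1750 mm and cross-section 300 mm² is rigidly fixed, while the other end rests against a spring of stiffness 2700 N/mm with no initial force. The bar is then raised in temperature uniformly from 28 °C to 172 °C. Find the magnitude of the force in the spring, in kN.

If the spring were absent the bar would lengthen by αΔT L = 11.7×10⁻⁶ × 144 × 1750 = 2.948 mm.
Let P be the compressive force at the spring. The bar shortens elastically by PL/(AE) and the spring compresses by P/k; together these equal δ_free.
P [ L/(AE) + 1/k ] = δ_free → P [ 1750/(300×204×10³) + 1/(2700) ] = 2.948.
P = 2.948 / 0.000399 = 7390 N.

P ≈ 7.39 kN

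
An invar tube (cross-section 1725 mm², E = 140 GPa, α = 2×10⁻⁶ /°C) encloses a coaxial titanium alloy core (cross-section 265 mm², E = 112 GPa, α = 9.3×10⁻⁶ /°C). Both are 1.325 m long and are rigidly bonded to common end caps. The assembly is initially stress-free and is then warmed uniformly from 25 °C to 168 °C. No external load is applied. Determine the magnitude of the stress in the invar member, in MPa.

σ ≈ 16 MPa (tensile)

Equilibrium of a rigid end plate with no external load gives equal and opposite internal forces ±P in the two members. Since α_{titanium alloy} > α_{invar}, heating drives the titanium alloy into compression and the invar into tension.
Compatibility of the two members (thermal + elastic change equal): (α₁ − α₂)ΔT = P·[1/(A₁E₁) + 1/(A₂E₂)].
|α₁ − α₂|·ΔT = 7.3×10⁻⁶ × 143 = 0.001044.
1/(A₁E₁) + 1/(A₂E₂) = 1/(1725×140×10³) + 1/(265×112×10³) = 3.783×10⁻⁸ N⁻¹.
P = 0.001044 / 3.783×10⁻⁸ = 27590 N = 27.59 kN.
σ_{invar} = P/A₁ = 27590/1725 = 16 MPa, tensile.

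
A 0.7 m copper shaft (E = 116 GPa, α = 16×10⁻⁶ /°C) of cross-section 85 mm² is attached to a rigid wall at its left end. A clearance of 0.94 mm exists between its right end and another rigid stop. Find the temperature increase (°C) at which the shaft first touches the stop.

ΔT ≈ 83.9 °C

The gap closes when αΔT L = 0.94 mm, since the shaft is still unstressed at that instant.
ΔT = 0.94 / (16×10⁻⁶ × 700) = 83.93 °C.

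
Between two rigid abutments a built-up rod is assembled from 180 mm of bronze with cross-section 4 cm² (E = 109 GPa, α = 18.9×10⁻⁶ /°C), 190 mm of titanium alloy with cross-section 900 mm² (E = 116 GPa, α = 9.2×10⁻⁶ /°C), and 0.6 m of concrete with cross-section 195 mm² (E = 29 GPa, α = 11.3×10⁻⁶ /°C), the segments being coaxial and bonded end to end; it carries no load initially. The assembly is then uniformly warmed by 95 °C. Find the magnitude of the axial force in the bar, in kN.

If the supports were absent, the total length change would be Σ αᵢΔT Lᵢ = 18.9×10⁻⁶×95×180 + 9.2×10⁻⁶×95×190 + 11.3×10⁻⁶×95×600 = 1.133 mm.
The rigid supports impose zero overall length change; the single axial force P common to all segments must satisfy P Σ Lᵢ/(AᵢEᵢ) = δ_free.
Σ Lᵢ/(AᵢEᵢ) = 180/(400×109×10³) + 190/(900×116×10³) + 600/(195×29×10³) = 0.000112 mm/N.
So P = 1.133 / 0.000112 = 10.11 kN, compressive.

P ≈ 10.1 kN (compressive)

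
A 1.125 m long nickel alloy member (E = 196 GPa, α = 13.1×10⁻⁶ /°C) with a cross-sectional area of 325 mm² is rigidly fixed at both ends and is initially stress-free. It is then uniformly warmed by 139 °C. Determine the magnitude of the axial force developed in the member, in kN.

P ≈ 116 kN (compressive)

With zero net strain, σ = E·αΔT = 196 GPa × 13.1×10⁻⁶ × 139 = 356.9 MPa.
Axial force P = σA = 356.9 × 325 = 116000 N = 116 kN, compressive.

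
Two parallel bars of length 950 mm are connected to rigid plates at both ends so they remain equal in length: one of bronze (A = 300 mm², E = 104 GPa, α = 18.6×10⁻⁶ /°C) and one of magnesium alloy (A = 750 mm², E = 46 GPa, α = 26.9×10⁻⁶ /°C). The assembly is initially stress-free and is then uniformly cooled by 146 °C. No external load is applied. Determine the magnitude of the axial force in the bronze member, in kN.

P ≈ 19.9 kN (compressive in the bronze)

The magnesium alloy has the larger α, so on cooling it would change length more than the bronze if both were free. The rigid plates force a common final length, so the magnesium alloy is put into tension and the bronze into compression, with equal and opposite forces P (no external load).
Equating the net (thermal + elastic) strains gives |α₁ − α₂|·ΔT = P·[1/(A₁E₁) + 1/(A₂E₂)].
|α₁ − α₂|·ΔT = 8.3×10⁻⁶ × 146 = 0.001212.
1/(A₁E₁) + 1/(A₂E₂) = 1/(300×104×10³) + 1/(750×46×10³) = 6.104×10⁻⁸ N⁻¹.
P = 0.001212 / 6.104×10⁻⁸ = 19850 N = 19.85 kN.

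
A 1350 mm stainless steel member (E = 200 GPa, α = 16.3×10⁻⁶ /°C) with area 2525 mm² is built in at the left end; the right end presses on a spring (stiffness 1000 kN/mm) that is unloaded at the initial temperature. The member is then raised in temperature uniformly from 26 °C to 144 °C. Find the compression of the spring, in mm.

δ ≈ 0.707 mm

Free thermal expansion: δ_free = αΔT L = 16.3×10⁻⁶ × 118 × 1350 = 2.597 mm.
Let P be the compressive force at the spring. The member shortens elastically by PL/(AE) and the spring compresses by P/k; together these equal δ_free.
P [ L/(AE) + 1/k ] = δ_free → P [ 1350/(2525×200×10³) + 1/(1000×10³) ] = 2.597.
P = 2.597 / 3.673×10⁻⁶ = 706900 N.
Spring compression = P/k = 706900/(1000×10³) = 0.7069 mm.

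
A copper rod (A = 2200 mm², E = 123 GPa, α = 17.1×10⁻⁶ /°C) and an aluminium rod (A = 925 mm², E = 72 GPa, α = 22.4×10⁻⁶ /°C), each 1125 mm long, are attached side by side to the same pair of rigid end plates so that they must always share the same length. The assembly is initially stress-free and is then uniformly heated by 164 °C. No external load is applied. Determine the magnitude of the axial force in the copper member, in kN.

Equilibrium of a rigid end plate with no external load gives equal and opposite internal forces ±P in the two members. Since α_{aluminium} > α_{copper}, heating drives the aluminium into compression and the copper into tension.
Equating the net (thermal + elastic) strains gives |α₁ − α₂|·ΔT = P·[1/(A₁E₁) + 1/(A₂E₂)].
|α₁ − α₂|·ΔT = 5.3×10⁻⁶ × 164 = 0.0008692.
1/(A₁E₁) + 1/(A₂E₂) = 1/(2200×123×10³) + 1/(925×72×10³) = 1.871×10⁻⁸ N⁻¹.
P = 0.0008692 / 1.871×10⁻⁸ = 46460 N = 46.46 kN.

P ≈ 46.5 kN (tensile in the copper)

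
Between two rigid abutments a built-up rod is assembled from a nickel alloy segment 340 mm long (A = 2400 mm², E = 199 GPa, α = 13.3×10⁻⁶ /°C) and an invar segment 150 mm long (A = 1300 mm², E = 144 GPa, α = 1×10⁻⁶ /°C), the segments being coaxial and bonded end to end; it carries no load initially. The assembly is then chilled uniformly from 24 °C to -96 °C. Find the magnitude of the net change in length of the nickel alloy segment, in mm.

With the walls removed the bar would change length by δ_free = Σ αᵢΔT Lᵢ = 13.3×10⁻⁶×120×340 + 1×10⁻⁶×120×150 = 0.5606 mm.
The rigid supports impose zero overall length change; the single axial force P common to all segments must satisfy P Σ Lᵢ/(AᵢEᵢ) = δ_free.
The series flexibility is Σ Lᵢ/(AᵢEᵢ) = 340/(2400×199×10³) + 150/(1300×144×10³) = 1.513×10⁻⁶ mm/N.
So P = 0.5606 / 1.513×10⁻⁶ = 370.5 kN, tensile.
For the nickel alloy segment, free thermal change = 13.3×10⁻⁶×120×340 = 0.5426 mm and elastic change from P = 370500×340/(2400×199×10³) = 0.2638 mm; these oppose, so the net change is 0.279 mm (segment shortens).

|ΔL| ≈ 0.279 mm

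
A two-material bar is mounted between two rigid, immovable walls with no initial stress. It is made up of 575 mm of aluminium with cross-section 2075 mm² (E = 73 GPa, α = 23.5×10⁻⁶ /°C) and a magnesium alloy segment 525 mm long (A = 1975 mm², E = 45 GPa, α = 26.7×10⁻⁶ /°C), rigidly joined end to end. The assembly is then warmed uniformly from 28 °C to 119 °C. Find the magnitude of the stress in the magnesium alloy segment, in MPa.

With the walls removed the bar would change length by δ_free = Σ αᵢΔT Lᵢ = 23.5×10⁻⁶×91×575 + 26.7×10⁻⁶×91×525 = 2.505 mm.
The rigid supports impose zero overall length change; the single axial force P common to all segments must satisfy P Σ Lᵢ/(AᵢEᵢ) = δ_free.
The series flexibility is Σ Lᵢ/(AᵢEᵢ) = 575/(2075×73×10³) + 525/(1975×45×10³) = 9.703×10⁻⁶ mm/N.
So P = 2.505 / 9.703×10⁻⁶ = 258.2 kN, compressive.
σ_{magnesium alloy} = P / A = 258200 / 1975 = 130.7 MPa.

σ ≈ 131 MPa (compressive)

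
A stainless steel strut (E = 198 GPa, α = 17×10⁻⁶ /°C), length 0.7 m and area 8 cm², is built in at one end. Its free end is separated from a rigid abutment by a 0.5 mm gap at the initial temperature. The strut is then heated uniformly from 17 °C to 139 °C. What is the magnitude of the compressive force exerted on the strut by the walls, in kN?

P ≈ 215 kN

Unrestrained expansion: δ_free = αΔT L = 17×10⁻⁶ × 122 × 700 = 1.452 mm.
After closing the 0.5 mm clearance, 1.452 − 0.5 = 0.9518 mm of expansion remains to be suppressed by the wall.
That suppressed elongation corresponds to σ = E·Δ/L = 198×10³ × 0.9518/700 = 269.2 MPa.
Force on the wall = σA = 269.2 × 800 mm² = 215.4 kN.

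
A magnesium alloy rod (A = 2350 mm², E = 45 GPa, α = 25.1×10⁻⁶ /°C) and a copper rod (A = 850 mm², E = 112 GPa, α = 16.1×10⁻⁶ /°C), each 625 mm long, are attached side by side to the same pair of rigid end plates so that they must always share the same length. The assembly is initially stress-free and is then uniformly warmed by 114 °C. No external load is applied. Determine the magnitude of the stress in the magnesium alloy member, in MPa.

σ ≈ 21.9 MPa (compressive)

Both members must finish at the same length. With the larger α, the magnesium alloy tends to over-expand; the plates restrain it, putting the magnesium alloy in compression and the copper in tension. With no external load the two internal forces are equal and opposite, magnitude P.
Compatibility of the two members (thermal + elastic change equal): (α₁ − α₂)ΔT = P·[1/(A₁E₁) + 1/(A₂E₂)].
|α₁ − α₂|·ΔT = 9×10⁻⁶ × 114 = 0.001026.
1/(A₁E₁) + 1/(A₂E₂) = 1/(2350×45×10³) + 1/(850×112×10³) = 1.996×10⁻⁸ N⁻¹.
So P = 0.001026 / 1.996×10⁻⁸ = 51.4 kN.
σ_{magnesium alloy} = P/A₁ = 51400/2350 = 21.87 MPa, compressive.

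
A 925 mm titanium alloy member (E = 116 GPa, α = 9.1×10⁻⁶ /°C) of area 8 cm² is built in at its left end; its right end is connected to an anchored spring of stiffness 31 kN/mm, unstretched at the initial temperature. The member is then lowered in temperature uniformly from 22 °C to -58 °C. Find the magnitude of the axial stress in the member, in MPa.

σ ≈ 19.9 MPa (tensile)

If the spring were absent the member would shorten by αΔT L = 9.1×10⁻⁶ × 80 × 925 = 0.6734 mm.
Let P be the tensile force in the spring. The member extends elastically by PL/(AE) and the spring stretches by P/k; together these equal δ_free.
So P = δ_free / [L/(AE) + 1/k] = 0.6734 / [ 925/(800×116×10³) + 1/(31×10³) ].
P = 0.6734 / 4.223×10⁻⁵ = 15950 N.
σ = P/A = 15950/800 = 19.93 MPa.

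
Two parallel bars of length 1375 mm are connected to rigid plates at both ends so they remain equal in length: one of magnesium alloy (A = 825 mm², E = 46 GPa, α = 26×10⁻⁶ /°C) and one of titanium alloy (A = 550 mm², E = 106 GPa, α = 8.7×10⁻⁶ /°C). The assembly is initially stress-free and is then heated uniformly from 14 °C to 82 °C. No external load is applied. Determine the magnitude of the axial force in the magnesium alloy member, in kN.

P ≈ 27 kN (compressive in the magnesium alloy)

The magnesium alloy has the larger α, so on heating it would change length more than the titanium alloy if both were free. The rigid plates force a common final length, so the magnesium alloy is put into compression and the titanium alloy into tension, with equal and opposite forces P (no external load).
Equating the net (thermal + elastic) strains gives |α₁ − α₂|·ΔT = P·[1/(A₁E₁) + 1/(A₂E₂)].
|α₁ − α₂|·ΔT = 17.3×10⁻⁶ × 68 = 0.001176.
1/(A₁E₁) + 1/(A₂E₂) = 1/(825×46×10³) + 1/(550×106×10³) = 4.35×10⁻⁸ N⁻¹.
P = 0.001176 / 4.35×10⁻⁸ = 27040 N = 27.04 kN.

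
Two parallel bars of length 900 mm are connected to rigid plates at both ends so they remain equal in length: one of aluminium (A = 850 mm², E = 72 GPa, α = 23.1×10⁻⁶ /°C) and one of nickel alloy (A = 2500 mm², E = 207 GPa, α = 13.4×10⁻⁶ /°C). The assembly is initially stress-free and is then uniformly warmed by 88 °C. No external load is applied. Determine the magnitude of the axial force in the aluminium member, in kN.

Equilibrium of a rigid end plate with no external load gives equal and opposite internal forces ±P in the two members. Since α_{aluminium} > α_{nickel alloy}, heating drives the aluminium into compression and the nickel alloy into tension.
Setting the final lengths equal and cancelling L: (α₁ − α₂)ΔT = P/(A₁E₁) + P/(A₂E₂).
|α₁ − α₂|·ΔT = 9.7×10⁻⁶ × 88 = 0.0008536.
1/(A₁E₁) + 1/(A₂E₂) = 1/(850×72×10³) + 1/(2500×207×10³) = 1.827×10⁻⁸ N⁻¹.
So P = 0.0008536 / 1.827×10⁻⁸ = 46.72 kN.

P ≈ 46.7 kN (compressive in the aluminium)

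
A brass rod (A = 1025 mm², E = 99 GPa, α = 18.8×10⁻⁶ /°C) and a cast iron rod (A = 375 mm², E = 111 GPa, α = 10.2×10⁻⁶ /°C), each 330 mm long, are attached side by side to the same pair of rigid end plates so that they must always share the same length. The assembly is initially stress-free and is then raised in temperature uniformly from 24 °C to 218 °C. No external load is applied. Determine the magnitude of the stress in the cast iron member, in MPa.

The brass has the larger α, so on heating it would change length more than the cast iron if both were free. The rigid plates force a common final length, so the brass is put into compression and the cast iron into tension, with equal and opposite forces P (no external load).
Setting the final lengths equal and cancelling L: (α₁ − α₂)ΔT = P/(A₁E₁) + P/(A₂E₂).
|α₁ − α₂|·ΔT = 8.6×10⁻⁶ × 194 = 0.001668.
1/(A₁E₁) + 1/(A₂E₂) = 1/(1025×99×10³) + 1/(375×111×10³) = 3.388×10⁻⁸ N⁻¹.
So P = 0.001668 / 3.388×10⁻⁸ = 49.25 kN.
σ_{cast iron} = P/A₂ = 49250/375 = 131.3 MPa, tensile.

σ ≈ 131 MPa (tensile)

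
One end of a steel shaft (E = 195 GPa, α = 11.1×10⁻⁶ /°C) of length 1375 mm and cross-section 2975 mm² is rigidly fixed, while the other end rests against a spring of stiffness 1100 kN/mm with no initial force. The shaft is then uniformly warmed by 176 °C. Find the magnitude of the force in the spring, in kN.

P ≈ 819 kN

If the spring were absent the shaft would lengthen by αΔT L = 11.1×10⁻⁶ × 176 × 1375 = 2.686 mm.
Let P be the compressive force at the spring. The shaft shortens elastically by PL/(AE) and the spring compresses by P/k; together these equal δ_free.
P [ L/(AE) + 1/k ] = δ_free → P [ 1375/(2975×195×10³) + 1/(1100×10³) ] = 2.686.
P = 2.686 / 3.279×10⁻⁶ = 819100 N.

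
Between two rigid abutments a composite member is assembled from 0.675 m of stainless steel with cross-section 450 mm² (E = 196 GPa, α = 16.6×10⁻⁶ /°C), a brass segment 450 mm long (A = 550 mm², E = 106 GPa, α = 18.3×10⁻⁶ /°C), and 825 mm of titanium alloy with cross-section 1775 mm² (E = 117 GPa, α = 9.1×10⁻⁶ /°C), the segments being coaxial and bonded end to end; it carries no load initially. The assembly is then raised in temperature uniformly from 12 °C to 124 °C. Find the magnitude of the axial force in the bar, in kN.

If the supports were absent, the total length change would be Σ αᵢΔT Lᵢ = 16.6×10⁻⁶×112×675 + 18.3×10⁻⁶×112×450 + 9.1×10⁻⁶×112×825 = 3.018 mm.
The rigid supports impose zero overall length change; the single axial force P common to all segments must satisfy P Σ Lᵢ/(AᵢEᵢ) = δ_free.
Σ Lᵢ/(AᵢEᵢ) = 675/(450×196×10³) + 450/(550×106×10³) + 825/(1775×117×10³) = 1.934×10⁻⁵ mm/N.
P = 3.018 / 1.934×10⁻⁵ = 156000 N = 156 kN, compressive.

P ≈ 156 kN (compressive)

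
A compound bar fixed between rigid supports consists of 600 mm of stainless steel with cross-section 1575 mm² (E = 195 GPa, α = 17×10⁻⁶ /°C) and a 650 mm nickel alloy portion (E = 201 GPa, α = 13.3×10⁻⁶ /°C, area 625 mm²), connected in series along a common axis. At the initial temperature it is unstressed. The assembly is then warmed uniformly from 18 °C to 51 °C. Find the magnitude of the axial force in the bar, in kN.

Free thermal expansion of the whole bar: Σ αᵢΔT Lᵢ = 17×10⁻⁶×33×600 + 13.3×10⁻⁶×33×650 = 0.6219 mm.
Since the ends are fixed, an axial force P builds up, equal in every segment, with P · Σ Lᵢ/(AᵢEᵢ) = δ_free.
The series flexibility is Σ Lᵢ/(AᵢEᵢ) = 600/(1575×195×10³) + 650/(625×201×10³) = 7.128×10⁻⁶ mm/N.
P = 0.6219 / 7.128×10⁻⁶ = 87250 N = 87.25 kN, compressive.

P ≈ 87.2 kN (compressive)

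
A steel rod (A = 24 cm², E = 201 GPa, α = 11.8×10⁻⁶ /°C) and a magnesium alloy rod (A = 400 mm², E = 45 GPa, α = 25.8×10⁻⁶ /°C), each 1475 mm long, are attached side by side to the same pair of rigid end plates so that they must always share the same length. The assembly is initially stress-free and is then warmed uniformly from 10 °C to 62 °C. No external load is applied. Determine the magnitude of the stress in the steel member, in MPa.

σ ≈ 5.26 MPa (tensile)

The magnesium alloy has the larger α, so on heating it would change length more than the steel if both were free. The rigid plates force a common final length, so the magnesium alloy is put into compression and the steel into tension, with equal and opposite forces P (no external load).
Equating the net (thermal + elastic) strains gives |α₁ − α₂|·ΔT = P·[1/(A₁E₁) + 1/(A₂E₂)].
|α₁ − α₂|·ΔT = 14×10⁻⁶ × 52 = 0.000728.
1/(A₁E₁) + 1/(A₂E₂) = 1/(2400×201×10³) + 1/(400×45×10³) = 5.763×10⁻⁸ N⁻¹.
P = 0.000728 / 5.763×10⁻⁸ = 12630 N = 12.63 kN.
σ_{steel} = P/A₁ = 12630/2400 = 5.264 MPa, tensile.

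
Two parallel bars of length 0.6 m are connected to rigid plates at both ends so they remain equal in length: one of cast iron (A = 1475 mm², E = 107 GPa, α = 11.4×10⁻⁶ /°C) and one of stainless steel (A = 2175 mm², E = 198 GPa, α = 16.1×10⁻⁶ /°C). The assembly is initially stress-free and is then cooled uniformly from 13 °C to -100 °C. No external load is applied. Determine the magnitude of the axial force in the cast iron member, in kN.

P ≈ 61.3 kN (compressive in the cast iron)

Equilibrium of a rigid end plate with no external load gives equal and opposite internal forces ±P in the two members. Since α_{stainless steel} > α_{cast iron}, cooling drives the stainless steel into tension and the cast iron into compression.
Compatibility of the two members (thermal + elastic change equal): (α₁ − α₂)ΔT = P·[1/(A₁E₁) + 1/(A₂E₂)].
|α₁ − α₂|·ΔT = 4.7×10⁻⁶ × 113 = 0.0005311.
1/(A₁E₁) + 1/(A₂E₂) = 1/(1475×107×10³) + 1/(2175×198×10³) = 8.658×10⁻⁹ N⁻¹.
P = 0.0005311 / 8.658×10⁻⁹ = 61340 N = 61.34 kN.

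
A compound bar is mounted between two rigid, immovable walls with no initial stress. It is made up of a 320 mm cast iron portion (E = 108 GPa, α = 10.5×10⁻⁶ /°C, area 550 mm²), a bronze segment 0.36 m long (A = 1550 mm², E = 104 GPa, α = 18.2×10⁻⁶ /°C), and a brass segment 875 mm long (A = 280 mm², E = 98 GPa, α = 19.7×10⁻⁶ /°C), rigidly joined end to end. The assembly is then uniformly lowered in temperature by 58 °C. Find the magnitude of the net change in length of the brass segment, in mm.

|ΔL| ≈ 0.271 mm

With the walls removed the bar would change length by δ_free = Σ αᵢΔT Lᵢ = 10.5×10⁻⁶×58×320 + 18.2×10⁻⁶×58×360 + 19.7×10⁻⁶×58×875 = 1.575 mm.
The walls prevent any net length change, so an axial force P (same in every segment) develops. Compatibility: P · Σ Lᵢ/(AᵢEᵢ) = δ_free.
The series flexibility is Σ Lᵢ/(AᵢEᵢ) = 320/(550×108×10³) + 360/(1550×104×10³) + 875/(280×98×10³) = 3.951×10⁻⁵ mm/N.
Hence P = δ_free / Σ(L/AE) = 1.575/3.951×10⁻⁵ = 39.86 kN (tensile).
For the brass segment, free thermal change = 19.7×10⁻⁶×58×875 = 0.9998 mm and elastic change from P = 39860×875/(280×98×10³) = 1.271 mm; these oppose, so the net change is 0.271 mm (segment lengthens).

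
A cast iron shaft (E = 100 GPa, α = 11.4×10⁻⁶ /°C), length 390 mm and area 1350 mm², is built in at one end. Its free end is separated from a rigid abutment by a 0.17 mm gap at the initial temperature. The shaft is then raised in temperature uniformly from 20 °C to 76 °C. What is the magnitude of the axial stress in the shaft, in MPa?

σ ≈ 20.3 MPa (compressive)

Unrestrained expansion: δ_free = αΔT L = 11.4×10⁻⁶ × 56 × 390 = 0.249 mm.
This exceeds the 0.17 mm gap, so the wall pushes back. The portion of expansion that must be recovered elastically is δ_free − gap = 0.249 − 0.17 = 0.07898 mm.
That suppressed elongation corresponds to σ = E·Δ/L = 100×10³ × 0.07898/390 = 20.25 MPa.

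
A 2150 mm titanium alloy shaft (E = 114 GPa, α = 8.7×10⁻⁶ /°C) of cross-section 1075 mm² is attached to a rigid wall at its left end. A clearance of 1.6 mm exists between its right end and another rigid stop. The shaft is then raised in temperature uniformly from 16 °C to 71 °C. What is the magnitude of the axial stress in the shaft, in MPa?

σ ≈ 0 MPa

Free thermal elongation = αΔT L = 8.7×10⁻⁶ × 55 × 2150 = 1.029 mm.
Since δ_free = 1.03 mm is less than the 1.6 mm gap, the shaft never touches the wall. No axial force develops.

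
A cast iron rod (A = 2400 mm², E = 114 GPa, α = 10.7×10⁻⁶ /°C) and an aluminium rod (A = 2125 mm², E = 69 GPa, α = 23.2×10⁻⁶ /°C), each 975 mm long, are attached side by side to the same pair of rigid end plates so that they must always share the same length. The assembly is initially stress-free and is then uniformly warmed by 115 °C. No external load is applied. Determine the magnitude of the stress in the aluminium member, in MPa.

The aluminium has the larger α, so on heating it would change length more than the cast iron if both were free. The rigid plates force a common final length, so the aluminium is put into compression and the cast iron into tension, with equal and opposite forces P (no external load).
Setting the final lengths equal and cancelling L: (α₁ − α₂)ΔT = P/(A₁E₁) + P/(A₂E₂).
|α₁ − α₂|·ΔT = 12.5×10⁻⁶ × 115 = 0.001437.
1/(A₁E₁) + 1/(A₂E₂) = 1/(2400×114×10³) + 1/(2125×69×10³) = 1.048×10⁻⁸ N⁻¹.
P = 0.001437 / 1.048×10⁻⁸ = 137200 N = 137.2 kN.
σ_{aluminium} = P/A₂ = 137200/2125 = 64.58 MPa, compressive.

σ ≈ 64.6 MPa (compressive)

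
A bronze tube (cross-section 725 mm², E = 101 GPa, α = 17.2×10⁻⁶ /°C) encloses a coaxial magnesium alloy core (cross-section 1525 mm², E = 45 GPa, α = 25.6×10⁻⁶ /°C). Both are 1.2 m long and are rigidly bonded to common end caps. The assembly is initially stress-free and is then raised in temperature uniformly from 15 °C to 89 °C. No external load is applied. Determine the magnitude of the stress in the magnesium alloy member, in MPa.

σ ≈ 14.4 MPa (compressive)

Both members must finish at the same length. With the larger α, the magnesium alloy tends to over-expand; the plates restrain it, putting the magnesium alloy in compression and the bronze in tension. With no external load the two internal forces are equal and opposite, magnitude P.
Equating the net (thermal + elastic) strains gives |α₁ − α₂|·ΔT = P·[1/(A₁E₁) + 1/(A₂E₂)].
|α₁ − α₂|·ΔT = 8.4×10⁻⁶ × 74 = 0.0006216.
1/(A₁E₁) + 1/(A₂E₂) = 1/(725×101×10³) + 1/(1525×45×10³) = 2.823×10⁻⁸ N⁻¹.
P = 0.0006216 / 2.823×10⁻⁸ = 22020 N = 22.02 kN.
σ_{magnesium alloy} = P/A₂ = 22020/1525 = 14.44 MPa, compressive.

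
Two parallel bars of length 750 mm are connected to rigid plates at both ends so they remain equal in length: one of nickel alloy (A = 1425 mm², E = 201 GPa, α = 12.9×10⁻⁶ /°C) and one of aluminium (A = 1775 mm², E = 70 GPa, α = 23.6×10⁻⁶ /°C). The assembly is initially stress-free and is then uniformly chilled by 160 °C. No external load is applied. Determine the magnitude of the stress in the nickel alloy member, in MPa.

σ ≈ 104 MPa (compressive)

Equilibrium of a rigid end plate with no external load gives equal and opposite internal forces ±P in the two members. Since α_{aluminium} > α_{nickel alloy}, cooling drives the aluminium into tension and the nickel alloy into compression.
Compatibility of the two members (thermal + elastic change equal): (α₁ − α₂)ΔT = P·[1/(A₁E₁) + 1/(A₂E₂)].
|α₁ − α₂|·ΔT = 10.7×10⁻⁶ × 160 = 0.001712.
1/(A₁E₁) + 1/(A₂E₂) = 1/(1425×201×10³) + 1/(1775×70×10³) = 1.154×10⁻⁸ N⁻¹.
So P = 0.001712 / 1.154×10⁻⁸ = 148.4 kN.
σ_{nickel alloy} = P/A₁ = 148400/1425 = 104.1 MPa, compressive.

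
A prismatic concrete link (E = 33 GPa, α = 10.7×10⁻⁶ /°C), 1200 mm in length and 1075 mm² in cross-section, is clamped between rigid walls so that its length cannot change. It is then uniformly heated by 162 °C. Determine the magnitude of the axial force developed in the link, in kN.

P ≈ 61.5 kN (compressive)

With zero net strain, σ = E·αΔT = 33 GPa × 10.7×10⁻⁶ × 162 = 57.2 MPa.
Axial force P = σA = 57.2 × 1075 = 61490 N = 61.49 kN, compressive.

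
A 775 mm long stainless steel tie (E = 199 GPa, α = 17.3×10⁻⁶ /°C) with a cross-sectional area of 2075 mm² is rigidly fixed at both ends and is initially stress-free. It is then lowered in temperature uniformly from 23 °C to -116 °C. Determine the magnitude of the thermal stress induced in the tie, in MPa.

σ ≈ 479 MPa (tensile)

The supports are rigid, so the total axial strain is zero. The restrained thermal strain is ε = αΔT = 17.3×10⁻⁶ × 139 = 2404.7×10⁻⁶.
σ = EαΔT = 199×10³ × 17.3×10⁻⁶ × 139 = 478.5 MPa (tensile; the tie is trying to contract).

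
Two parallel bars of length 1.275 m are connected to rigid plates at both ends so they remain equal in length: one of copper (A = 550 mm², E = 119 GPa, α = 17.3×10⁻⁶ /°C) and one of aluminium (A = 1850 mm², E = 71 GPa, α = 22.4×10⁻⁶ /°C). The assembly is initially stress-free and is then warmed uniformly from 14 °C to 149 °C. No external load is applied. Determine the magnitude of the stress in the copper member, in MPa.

The aluminium has the larger α, so on heating it would change length more than the copper if both were free. The rigid plates force a common final length, so the aluminium is put into compression and the copper into tension, with equal and opposite forces P (no external load).
Compatibility of the two members (thermal + elastic change equal): (α₁ − α₂)ΔT = P·[1/(A₁E₁) + 1/(A₂E₂)].
|α₁ − α₂|·ΔT = 5.1×10⁻⁶ × 135 = 0.0006885.
1/(A₁E₁) + 1/(A₂E₂) = 1/(550×119×10³) + 1/(1850×71×10³) = 2.289×10⁻⁸ N⁻¹.
P = 0.0006885 / 2.289×10⁻⁸ = 30080 N = 30.08 kN.
σ_{copper} = P/A₁ = 30080/550 = 54.68 MPa, tensile.

σ ≈ 54.7 MPa (tensile)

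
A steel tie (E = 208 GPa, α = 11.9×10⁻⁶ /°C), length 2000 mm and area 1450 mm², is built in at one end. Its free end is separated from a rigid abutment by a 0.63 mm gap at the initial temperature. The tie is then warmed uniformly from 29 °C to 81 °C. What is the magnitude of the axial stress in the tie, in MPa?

σ ≈ 63.2 MPa (compressive)

Free thermal elongation = αΔT L = 11.9×10⁻⁶ × 52 × 2000 = 1.238 mm.
This exceeds the 0.63 mm gap, so the wall pushes back. The portion of expansion that must be recovered elastically is δ_free − gap = 1.238 − 0.63 = 0.6076 mm.
Compatibility: PL/(AE) = 0.6076 mm, so σ = P/A = E × (0.6076/2000) = 63.19 MPa.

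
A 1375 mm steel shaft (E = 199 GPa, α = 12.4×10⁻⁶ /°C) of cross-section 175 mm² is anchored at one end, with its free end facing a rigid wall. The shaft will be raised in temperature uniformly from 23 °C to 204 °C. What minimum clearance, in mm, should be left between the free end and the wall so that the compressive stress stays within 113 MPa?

With no wall the shaft would lengthen by αΔT L = 12.4×10⁻⁶ × 181 × 1375 = 3.086 mm.
At the allowable stress the elastic shortening the wall may impose is σL/E = 113 × 1375 / (199×10³) = 0.7808 mm.
The gap must absorb the remainder: g_min = 3.086 − 0.7808 = 2.305 mm.

g ≈ 2.31 mm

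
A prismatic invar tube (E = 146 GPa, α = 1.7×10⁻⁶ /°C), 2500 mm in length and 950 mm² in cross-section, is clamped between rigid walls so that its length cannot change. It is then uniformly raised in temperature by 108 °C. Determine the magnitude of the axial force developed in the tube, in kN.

With zero net strain, σ = E·αΔT = 146 GPa × 1.7×10⁻⁶ × 108 = 26.81 MPa.
P = AEαΔT = 950 × 146×10³ × 1.7×10⁻⁶ × 108 = 25.47 kN (compressive).

P ≈ 25.5 kN (compressive)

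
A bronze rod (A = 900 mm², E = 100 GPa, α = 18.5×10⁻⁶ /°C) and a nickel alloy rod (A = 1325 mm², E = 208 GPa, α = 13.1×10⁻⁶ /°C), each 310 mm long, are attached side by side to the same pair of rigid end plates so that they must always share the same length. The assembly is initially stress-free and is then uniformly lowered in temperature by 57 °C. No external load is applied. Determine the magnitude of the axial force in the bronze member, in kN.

Equilibrium of a rigid end plate with no external load gives equal and opposite internal forces ±P in the two members. Since α_{bronze} > α_{nickel alloy}, cooling drives the bronze into tension and the nickel alloy into compression.
Equating the net (thermal + elastic) strains gives |α₁ − α₂|·ΔT = P·[1/(A₁E₁) + 1/(A₂E₂)].
|α₁ − α₂|·ΔT = 5.4×10⁻⁶ × 57 = 0.0003078.
1/(A₁E₁) + 1/(A₂E₂) = 1/(900×100×10³) + 1/(1325×208×10³) = 1.474×10⁻⁸ N⁻¹.
P = 0.0003078 / 1.474×10⁻⁸ = 20880 N = 20.88 kN.

P ≈ 20.9 kN (tensile in the bronze)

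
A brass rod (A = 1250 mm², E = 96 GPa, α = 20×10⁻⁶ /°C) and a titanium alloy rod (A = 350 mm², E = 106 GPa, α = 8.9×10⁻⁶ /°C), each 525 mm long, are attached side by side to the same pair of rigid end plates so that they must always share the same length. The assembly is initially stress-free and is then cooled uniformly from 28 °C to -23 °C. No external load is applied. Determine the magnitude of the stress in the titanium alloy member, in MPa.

Both members must finish at the same length. With the larger α, the brass tends to over-contract; the plates restrain it, putting the brass in tension and the titanium alloy in compression. With no external load the two internal forces are equal and opposite, magnitude P.
Compatibility of the two members (thermal + elastic change equal): (α₁ − α₂)ΔT = P·[1/(A₁E₁) + 1/(A₂E₂)].
|α₁ − α₂|·ΔT = 11.1×10⁻⁶ × 51 = 0.0005661.
1/(A₁E₁) + 1/(A₂E₂) = 1/(1250×96×10³) + 1/(350×106×10³) = 3.529×10⁻⁸ N⁻¹.
So P = 0.0005661 / 3.529×10⁻⁸ = 16.04 kN.
σ_{titanium alloy} = P/A₂ = 16040/350 = 45.84 MPa, compressive.

σ ≈ 45.8 MPa (compressive)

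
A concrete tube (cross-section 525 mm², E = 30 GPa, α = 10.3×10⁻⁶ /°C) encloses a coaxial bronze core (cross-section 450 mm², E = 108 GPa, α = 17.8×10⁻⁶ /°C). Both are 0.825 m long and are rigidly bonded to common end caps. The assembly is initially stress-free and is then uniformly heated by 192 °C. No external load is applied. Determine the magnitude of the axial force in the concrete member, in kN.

The bronze has the larger α, so on heating it would change length more than the concrete if both were free. The rigid plates force a common final length, so the bronze is put into compression and the concrete into tension, with equal and opposite forces P (no external load).
Setting the final lengths equal and cancelling L: (α₁ − α₂)ΔT = P/(A₁E₁) + P/(A₂E₂).
|α₁ − α₂|·ΔT = 7.5×10⁻⁶ × 192 = 0.00144.
1/(A₁E₁) + 1/(A₂E₂) = 1/(525×30×10³) + 1/(450×108×10³) = 8.407×10⁻⁸ N⁻¹.
So P = 0.00144 / 8.407×10⁻⁸ = 17.13 kN.

P ≈ 17.1 kN (tensile in the concrete)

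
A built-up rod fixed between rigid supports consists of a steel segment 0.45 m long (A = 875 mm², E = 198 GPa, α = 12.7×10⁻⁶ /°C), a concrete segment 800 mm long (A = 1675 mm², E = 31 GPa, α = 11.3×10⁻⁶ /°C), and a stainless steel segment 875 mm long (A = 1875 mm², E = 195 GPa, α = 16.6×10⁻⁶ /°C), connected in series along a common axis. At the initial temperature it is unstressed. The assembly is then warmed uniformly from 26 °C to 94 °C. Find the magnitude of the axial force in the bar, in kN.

If the supports were absent, the total length change would be Σ αᵢΔT Lᵢ = 12.7×10⁻⁶×68×450 + 11.3×10⁻⁶×68×800 + 16.6×10⁻⁶×68×875 = 1.991 mm.
The walls prevent any net length change, so an axial force P (same in every segment) develops. Compatibility: P · Σ Lᵢ/(AᵢEᵢ) = δ_free.
Σ Lᵢ/(AᵢEᵢ) = 450/(875×198×10³) + 800/(1675×31×10³) + 875/(1875×195×10³) = 2.04×10⁻⁵ mm/N.
P = 1.991 / 2.04×10⁻⁵ = 97610 N = 97.61 kN, compressive.

P ≈ 97.6 kN (compressive)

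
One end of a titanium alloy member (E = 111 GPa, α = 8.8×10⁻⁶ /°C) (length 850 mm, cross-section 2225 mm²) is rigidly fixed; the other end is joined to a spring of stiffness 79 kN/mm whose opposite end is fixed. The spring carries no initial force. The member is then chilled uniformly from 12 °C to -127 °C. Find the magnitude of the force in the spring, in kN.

P ≈ 64.6 kN

If the spring were absent the member would shorten by αΔT L = 8.8×10⁻⁶ × 139 × 850 = 1.04 mm.
With a force P in the spring, the elastic change of the member is PL/(AE) and that of the spring is P/k; compatibility requires their sum to equal δ_free.
So P = δ_free / [L/(AE) + 1/k] = 1.04 / [ 850/(2225×111×10³) + 1/(79×10³) ].
P = 1.04 / 1.61×10⁻⁵ = 64580 N.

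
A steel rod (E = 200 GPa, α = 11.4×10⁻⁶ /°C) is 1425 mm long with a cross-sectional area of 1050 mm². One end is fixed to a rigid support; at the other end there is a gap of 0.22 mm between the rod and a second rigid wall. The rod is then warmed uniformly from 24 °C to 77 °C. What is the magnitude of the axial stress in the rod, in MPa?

σ ≈ 90 MPa (compressive)

Unrestrained expansion: δ_free = αΔT L = 11.4×10⁻⁶ × 53 × 1425 = 0.861 mm.
After closing the 0.22 mm clearance, 0.861 − 0.22 = 0.641 mm of expansion remains to be suppressed by the wall.
Compatibility: PL/(AE) = 0.641 mm, so σ = P/A = E × (0.641/1425) = 89.96 MPa.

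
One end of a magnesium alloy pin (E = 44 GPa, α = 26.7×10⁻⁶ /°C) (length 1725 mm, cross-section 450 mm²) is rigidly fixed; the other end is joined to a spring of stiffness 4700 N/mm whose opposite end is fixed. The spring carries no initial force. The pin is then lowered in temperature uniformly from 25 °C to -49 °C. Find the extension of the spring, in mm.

Free thermal contraction: δ_free = αΔT L = 26.7×10⁻⁶ × 74 × 1725 = 3.408 mm.
With a force P in the spring, the elastic change of the pin is PL/(AE) and that of the spring is P/k; compatibility requires their sum to equal δ_free.
P [ L/(AE) + 1/k ] = δ_free → P [ 1725/(450×44×10³) + 1/(4700) ] = 3.408.
P = 3.408 / 0.0002999 = 11370 N.
Spring extension = P/k = 11370/(4700) = 2.418 mm.

δ ≈ 2.42 mm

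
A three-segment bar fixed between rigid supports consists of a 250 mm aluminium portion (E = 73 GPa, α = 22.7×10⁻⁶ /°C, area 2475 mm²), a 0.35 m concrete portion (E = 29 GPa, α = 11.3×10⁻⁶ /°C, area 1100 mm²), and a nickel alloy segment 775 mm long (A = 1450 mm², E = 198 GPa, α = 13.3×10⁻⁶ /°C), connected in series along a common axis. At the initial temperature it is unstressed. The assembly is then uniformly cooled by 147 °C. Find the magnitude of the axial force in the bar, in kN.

With the walls removed the bar would change length by δ_free = Σ αᵢΔT Lᵢ = 22.7×10⁻⁶×147×250 + 11.3×10⁻⁶×147×350 + 13.3×10⁻⁶×147×775 = 2.931 mm.
Since the ends are fixed, an axial force P builds up, equal in every segment, with P · Σ Lᵢ/(AᵢEᵢ) = δ_free.
The series flexibility is Σ Lᵢ/(AᵢEᵢ) = 250/(2475×73×10³) + 350/(1100×29×10³) + 775/(1450×198×10³) = 1.505×10⁻⁵ mm/N.
So P = 2.931 / 1.505×10⁻⁵ = 194.7 kN, tensile.

P ≈ 195 kN (tensile)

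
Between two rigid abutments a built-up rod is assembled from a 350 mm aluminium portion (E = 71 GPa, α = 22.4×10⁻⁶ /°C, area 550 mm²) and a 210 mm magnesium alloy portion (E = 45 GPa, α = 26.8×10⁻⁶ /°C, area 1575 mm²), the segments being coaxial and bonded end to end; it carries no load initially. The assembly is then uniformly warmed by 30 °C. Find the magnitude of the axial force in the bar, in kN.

P ≈ 33.9 kN (compressive)

With the walls removed the bar would change length by δ_free = Σ αᵢΔT Lᵢ = 22.4×10⁻⁶×30×350 + 26.8×10⁻⁶×30×210 = 0.404 mm.
The rigid supports impose zero overall length change; the single axial force P common to all segments must satisfy P Σ Lᵢ/(AᵢEᵢ) = δ_free.
The series flexibility is Σ Lᵢ/(AᵢEᵢ) = 350/(550×71×10³) + 210/(1575×45×10³) = 1.193×10⁻⁵ mm/N.
So P = 0.404 / 1.193×10⁻⁵ = 33.88 kN, compressive.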